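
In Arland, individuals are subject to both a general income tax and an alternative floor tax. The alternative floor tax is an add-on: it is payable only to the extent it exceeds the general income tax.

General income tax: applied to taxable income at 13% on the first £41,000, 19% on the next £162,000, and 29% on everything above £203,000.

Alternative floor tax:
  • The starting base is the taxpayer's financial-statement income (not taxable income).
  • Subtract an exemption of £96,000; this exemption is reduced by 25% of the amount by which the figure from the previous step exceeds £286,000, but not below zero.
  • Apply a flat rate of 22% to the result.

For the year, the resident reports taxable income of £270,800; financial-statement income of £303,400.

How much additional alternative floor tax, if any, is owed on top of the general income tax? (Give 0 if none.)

£0

Alternative floor tax:
  Base (financial-statement income): £303,400
  Exemption: £96,000 − 25% × (£303,400 − £286,000) = £96,000 − £4,350 = £91,650
  Base: £303,400 − £91,650 = £211,750
  £211,750 × 22% = £46,585

General income tax:
  £41,000 × 13% = £5,330
  £162,000 × 19% = £30,780
  £67,800 × 29% = £19,662
  → £55,772

£46,585 ≤ £55,772, so no add-on is due.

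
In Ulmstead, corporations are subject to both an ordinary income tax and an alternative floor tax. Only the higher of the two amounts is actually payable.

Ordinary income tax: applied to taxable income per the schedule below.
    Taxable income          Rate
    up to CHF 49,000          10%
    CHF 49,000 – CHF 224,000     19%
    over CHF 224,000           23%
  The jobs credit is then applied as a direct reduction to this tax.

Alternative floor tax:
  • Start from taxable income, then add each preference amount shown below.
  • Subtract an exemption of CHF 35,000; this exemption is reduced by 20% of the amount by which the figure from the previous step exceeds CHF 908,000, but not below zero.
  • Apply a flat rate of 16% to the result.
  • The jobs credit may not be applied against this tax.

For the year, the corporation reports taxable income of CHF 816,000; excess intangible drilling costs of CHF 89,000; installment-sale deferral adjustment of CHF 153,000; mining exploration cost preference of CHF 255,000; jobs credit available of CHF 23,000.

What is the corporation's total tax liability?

CHF 210,080

Ordinary income tax:
  CHF 49,000 × 10% = CHF 4,900
  CHF 175,000 × 19% = CHF 33,250
  CHF 592,000 × 23% = CHF 136,160
  → CHF 174,310
  Less jobs credit CHF 23,000 → CHF 151,310

Alternative floor tax:
  Adjusted income: CHF 816,000 + CHF 89,000 + CHF 153,000 + CHF 255,000 = CHF 1,313,000
  Exemption: 20% × (CHF 1,313,000 − CHF 908,000) = CHF 81,000 ≥ CHF 35,000, so the exemption is fully phased out
  Base: CHF 1,313,000 − CHF 0 = CHF 1,313,000
  CHF 1,313,000 × 16% = CHF 210,080

CHF 210,080 > CHF 151,310, so the alternative floor tax is the binding amount.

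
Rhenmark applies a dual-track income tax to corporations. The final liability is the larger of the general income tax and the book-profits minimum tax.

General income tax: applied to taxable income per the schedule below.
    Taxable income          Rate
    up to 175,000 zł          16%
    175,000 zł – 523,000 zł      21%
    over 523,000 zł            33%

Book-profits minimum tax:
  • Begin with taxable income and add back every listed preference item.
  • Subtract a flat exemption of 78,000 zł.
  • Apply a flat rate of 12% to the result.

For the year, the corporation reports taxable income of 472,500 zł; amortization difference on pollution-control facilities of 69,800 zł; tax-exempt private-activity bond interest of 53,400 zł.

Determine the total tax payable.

90,475 zł

General income tax:
  175,000 zł × 16% = 28,000 zł
  297,500 zł × 21% = 62,475 zł
  → 90,475 zł

Book-profits minimum tax:
  Adjusted income: 472,500 zł + 69,800 zł + 53,400 zł = 595,700 zł
  Less exemption 78,000 zł → base 517,700 zł
  517,700 zł × 12% = 62,124 zł

90,475 zł > 62,124 zł, so the general income tax governs.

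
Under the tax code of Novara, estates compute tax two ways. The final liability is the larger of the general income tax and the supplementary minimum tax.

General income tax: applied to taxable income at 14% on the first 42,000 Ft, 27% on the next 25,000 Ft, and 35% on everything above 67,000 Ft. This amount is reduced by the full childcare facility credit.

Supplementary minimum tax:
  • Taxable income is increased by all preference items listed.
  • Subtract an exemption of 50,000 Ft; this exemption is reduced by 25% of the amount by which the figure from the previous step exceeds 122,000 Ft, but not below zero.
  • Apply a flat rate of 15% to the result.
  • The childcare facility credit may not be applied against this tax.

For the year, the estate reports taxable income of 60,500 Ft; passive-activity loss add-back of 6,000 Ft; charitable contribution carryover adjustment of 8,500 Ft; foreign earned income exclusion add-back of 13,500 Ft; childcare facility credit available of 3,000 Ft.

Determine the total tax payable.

7,875 Ft

Supplementary minimum tax:
  Adjusted income: 60,500 Ft + 6,000 Ft + 8,500 Ft + 13,500 Ft = 88,500 Ft
  Exemption: 88,500 Ft ≤ 122,000 Ft, so full 50,000 Ft applies
  Base: 88,500 Ft − 50,000 Ft = 38,500 Ft
  38,500 Ft × 15% = 5,775 Ft

General income tax:
  42,000 Ft × 14% = 5,880 Ft
  18,500 Ft × 27% = 4,995 Ft
  → 10,875 Ft
  Less childcare facility credit 3,000 Ft → 7,875 Ft

7,875 Ft > 5,775 Ft, so the general income tax governs.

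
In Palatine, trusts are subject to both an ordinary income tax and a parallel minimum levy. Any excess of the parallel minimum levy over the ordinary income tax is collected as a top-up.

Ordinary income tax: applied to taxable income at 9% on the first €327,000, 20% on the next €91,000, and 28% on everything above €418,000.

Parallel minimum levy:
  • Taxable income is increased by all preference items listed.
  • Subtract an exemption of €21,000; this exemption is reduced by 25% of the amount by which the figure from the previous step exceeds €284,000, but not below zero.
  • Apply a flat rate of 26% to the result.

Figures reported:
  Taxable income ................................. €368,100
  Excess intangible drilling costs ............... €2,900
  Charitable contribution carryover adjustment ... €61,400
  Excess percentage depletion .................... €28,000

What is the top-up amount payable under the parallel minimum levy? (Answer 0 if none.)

Ordinary income tax:
  €327,000 × 9% = €29,430
  €41,100 × 20% = €8,220
  → €37,650

Parallel minimum levy:
  Adjusted income: €368,100 + €2,900 + €61,400 + €28,000 = €460,400
  Exemption: 25% × (€460,400 − €284,000) = €44,100 ≥ €21,000, so the exemption is fully phased out
  Base: €460,400 − €0 = €460,400
  €460,400 × 26% = €119,704

Excess of parallel minimum levy over ordinary income tax: €119,704 − €37,650 = €82,054.

€82,054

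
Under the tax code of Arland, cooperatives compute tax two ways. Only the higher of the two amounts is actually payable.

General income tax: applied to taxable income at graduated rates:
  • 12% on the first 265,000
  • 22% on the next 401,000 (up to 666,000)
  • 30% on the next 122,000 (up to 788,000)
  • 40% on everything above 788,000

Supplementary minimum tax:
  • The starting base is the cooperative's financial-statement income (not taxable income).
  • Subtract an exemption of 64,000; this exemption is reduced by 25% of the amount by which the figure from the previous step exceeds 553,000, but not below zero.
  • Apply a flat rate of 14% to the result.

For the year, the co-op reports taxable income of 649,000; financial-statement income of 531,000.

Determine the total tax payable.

116,280

General income tax:
  265,000 × 12% = 31,800
  384,000 × 22% = 84,480
  → 116,280

Supplementary minimum tax:
  Base (financial-statement income): 531,000
  Exemption: 531,000 ≤ 553,000, so full 64,000 applies
  Base: 531,000 − 64,000 = 467,000
  467,000 × 14% = 65,380

116,280 > 65,380, so the general income tax governs.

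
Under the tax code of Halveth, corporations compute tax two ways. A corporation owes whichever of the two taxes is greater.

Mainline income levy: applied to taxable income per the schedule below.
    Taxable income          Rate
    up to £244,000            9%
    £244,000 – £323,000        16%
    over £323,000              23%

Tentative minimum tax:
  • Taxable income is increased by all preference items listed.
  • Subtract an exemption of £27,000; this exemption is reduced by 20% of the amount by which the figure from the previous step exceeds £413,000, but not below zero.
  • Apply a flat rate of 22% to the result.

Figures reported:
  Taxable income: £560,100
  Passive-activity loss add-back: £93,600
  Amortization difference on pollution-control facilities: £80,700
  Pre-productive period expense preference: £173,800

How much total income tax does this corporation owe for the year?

Tentative minimum tax:
  Adjusted income: £560,100 + £93,600 + £80,700 + £173,800 = £908,200
  Exemption: 20% × (£908,200 − £413,000) = £99,040 ≥ £27,000, so the exemption is fully phased out
  Base: £908,200 − £0 = £908,200
  £908,200 × 22% = £199,804

Mainline income levy:
  £244,000 × 9% = £21,960
  £79,000 × 16% = £12,640
  £237,100 × 23% = £54,533
  → £89,133

£199,804 > £89,133, so the tentative minimum tax is the binding amount.

£199,804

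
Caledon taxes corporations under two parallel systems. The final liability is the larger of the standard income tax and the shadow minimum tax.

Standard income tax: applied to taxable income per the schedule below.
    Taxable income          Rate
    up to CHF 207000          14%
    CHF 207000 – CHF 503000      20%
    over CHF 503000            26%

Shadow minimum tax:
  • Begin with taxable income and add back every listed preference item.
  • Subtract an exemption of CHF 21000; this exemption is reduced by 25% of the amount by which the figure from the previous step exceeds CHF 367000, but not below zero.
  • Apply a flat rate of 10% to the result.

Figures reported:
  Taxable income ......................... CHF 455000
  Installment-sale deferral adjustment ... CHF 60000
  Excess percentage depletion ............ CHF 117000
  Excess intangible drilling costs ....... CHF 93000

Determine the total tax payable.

Standard income tax:
  CHF 207000 × 14% = CHF 28980
  CHF 248000 × 20% = CHF 49600
  → CHF 78580

Shadow minimum tax:
  Adjusted income: CHF 455000 + CHF 60000 + CHF 117000 + CHF 93000 = CHF 725000
  Exemption: 25% × (CHF 725000 − CHF 367000) = CHF 89500 ≥ CHF 21000, so the exemption is fully phased out
  Base: CHF 725000 − CHF 0 = CHF 725000
  CHF 725000 × 10% = CHF 72500

CHF 78580 > CHF 72500, so the standard income tax governs.

CHF 78580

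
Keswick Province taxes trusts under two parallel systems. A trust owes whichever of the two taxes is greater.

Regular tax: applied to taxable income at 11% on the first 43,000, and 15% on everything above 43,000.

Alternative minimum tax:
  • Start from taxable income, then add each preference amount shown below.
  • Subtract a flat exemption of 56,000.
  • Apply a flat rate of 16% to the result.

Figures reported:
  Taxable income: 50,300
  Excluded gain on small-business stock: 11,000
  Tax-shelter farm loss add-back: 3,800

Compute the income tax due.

5,825

Regular tax:
  43,000 × 11% = 4,730
  7,300 × 15% = 1,095
  → 5,825

Alternative minimum tax:
  Adjusted income: 50,300 + 11,000 + 3,800 = 65,100
  Less exemption 56,000 → base 9,100
  9,100 × 16% = 1,456

5,825 > 1,456, so the regular tax governs.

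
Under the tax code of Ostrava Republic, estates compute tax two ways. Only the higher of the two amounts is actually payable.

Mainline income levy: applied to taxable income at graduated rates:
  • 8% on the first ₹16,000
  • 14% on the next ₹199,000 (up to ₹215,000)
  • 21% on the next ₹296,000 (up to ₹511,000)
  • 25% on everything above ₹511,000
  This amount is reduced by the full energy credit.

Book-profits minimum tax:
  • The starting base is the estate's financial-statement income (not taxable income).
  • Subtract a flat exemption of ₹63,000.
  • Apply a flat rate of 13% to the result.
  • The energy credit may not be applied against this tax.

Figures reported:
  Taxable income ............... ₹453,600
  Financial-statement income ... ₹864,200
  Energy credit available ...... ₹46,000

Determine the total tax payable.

Book-profits minimum tax:
  Base (financial-statement income): ₹864,200
  Less exemption ₹63,000 → base ₹801,200
  ₹801,200 × 13% = ₹104,156

Mainline income levy:
  ₹16,000 × 8% = ₹1,280
  ₹199,000 × 14% = ₹27,860
  ₹238,600 × 21% = ₹50,106
  → ₹79,246
  Less energy credit ₹46,000 → ₹33,246

₹104,156 > ₹33,246, so the book-profits minimum tax is the binding amount.

₹104,156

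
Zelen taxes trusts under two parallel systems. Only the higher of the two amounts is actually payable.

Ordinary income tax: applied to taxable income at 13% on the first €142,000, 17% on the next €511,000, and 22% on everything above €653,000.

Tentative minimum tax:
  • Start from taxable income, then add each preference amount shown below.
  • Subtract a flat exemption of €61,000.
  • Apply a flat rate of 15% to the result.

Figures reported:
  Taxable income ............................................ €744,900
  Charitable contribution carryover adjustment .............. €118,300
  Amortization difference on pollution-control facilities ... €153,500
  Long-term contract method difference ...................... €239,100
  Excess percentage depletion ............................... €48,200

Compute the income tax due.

Tentative minimum tax:
  Adjusted income: €744,900 + €118,300 + €153,500 + €239,100 + €48,200 = €1,304,000
  Less exemption €61,000 → base €1,243,000
  €1,243,000 × 15% = €186,450

Ordinary income tax:
  €142,000 × 13% = €18,460
  €511,000 × 17% = €86,870
  €91,900 × 22% = €20,218
  → €125,548

€186,450 > €125,548, so the tentative minimum tax is the binding amount.

€186,450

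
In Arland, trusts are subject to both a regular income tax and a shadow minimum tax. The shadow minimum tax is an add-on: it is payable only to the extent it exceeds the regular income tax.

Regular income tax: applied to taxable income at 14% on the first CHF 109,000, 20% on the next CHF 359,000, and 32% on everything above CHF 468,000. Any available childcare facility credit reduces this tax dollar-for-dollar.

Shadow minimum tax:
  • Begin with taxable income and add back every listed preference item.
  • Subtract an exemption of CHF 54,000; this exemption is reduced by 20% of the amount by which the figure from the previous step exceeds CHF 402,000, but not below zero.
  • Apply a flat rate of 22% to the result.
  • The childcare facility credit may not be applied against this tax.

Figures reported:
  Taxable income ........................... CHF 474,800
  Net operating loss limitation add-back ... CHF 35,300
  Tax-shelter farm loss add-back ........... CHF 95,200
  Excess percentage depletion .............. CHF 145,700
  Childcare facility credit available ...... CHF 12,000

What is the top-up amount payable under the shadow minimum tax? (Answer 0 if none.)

Shadow minimum tax:
  Adjusted income: CHF 474,800 + CHF 35,300 + CHF 95,200 + CHF 145,700 = CHF 751,000
  Exemption: 20% × (CHF 751,000 − CHF 402,000) = CHF 69,800 ≥ CHF 54,000, so the exemption is fully phased out
  Base: CHF 751,000 − CHF 0 = CHF 751,000
  CHF 751,000 × 22% = CHF 165,220

Regular income tax:
  CHF 109,000 × 14% = CHF 15,260
  CHF 359,000 × 20% = CHF 71,800
  CHF 6,800 × 32% = CHF 2,176
  → CHF 89,236
  Less childcare facility credit CHF 12,000 → CHF 77,236

Excess of shadow minimum tax over regular income tax: CHF 165,220 − CHF 77,236 = CHF 87,984.

CHF 87,984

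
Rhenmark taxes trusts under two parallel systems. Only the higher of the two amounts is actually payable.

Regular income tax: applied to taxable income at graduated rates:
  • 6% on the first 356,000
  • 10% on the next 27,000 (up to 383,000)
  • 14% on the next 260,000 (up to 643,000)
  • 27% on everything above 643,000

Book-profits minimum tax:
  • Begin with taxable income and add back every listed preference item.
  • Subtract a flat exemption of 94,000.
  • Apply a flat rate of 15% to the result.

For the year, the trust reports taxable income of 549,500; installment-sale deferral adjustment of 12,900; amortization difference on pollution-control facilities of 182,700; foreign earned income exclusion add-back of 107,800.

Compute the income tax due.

113,835

Regular income tax:
  356,000 × 6% = 21,360
  27,000 × 10% = 2,700
  166,500 × 14% = 23,310
  → 47,370

Book-profits minimum tax:
  Adjusted income: 549,500 + 12,900 + 182,700 + 107,800 = 852,900
  Less exemption 94,000 → base 758,900
  758,900 × 15% = 113,835

113,835 > 47,370, so the book-profits minimum tax is the binding amount.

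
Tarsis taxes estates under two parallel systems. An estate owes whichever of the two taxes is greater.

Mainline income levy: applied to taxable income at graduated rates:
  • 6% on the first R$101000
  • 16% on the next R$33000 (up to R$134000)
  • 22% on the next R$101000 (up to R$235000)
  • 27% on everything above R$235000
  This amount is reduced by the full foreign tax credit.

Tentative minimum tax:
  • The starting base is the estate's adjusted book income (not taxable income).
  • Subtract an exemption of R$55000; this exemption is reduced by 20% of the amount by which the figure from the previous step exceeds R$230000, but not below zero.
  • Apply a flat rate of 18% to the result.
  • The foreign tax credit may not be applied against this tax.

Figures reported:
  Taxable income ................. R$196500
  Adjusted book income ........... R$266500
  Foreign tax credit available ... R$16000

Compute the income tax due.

Mainline income levy:
  R$101000 × 6% = R$6060
  R$33000 × 16% = R$5280
  R$62500 × 22% = R$13750
  → R$25090
  Less foreign tax credit R$16000 → R$9090

Tentative minimum tax:
  Base (adjusted book income): R$266500
  Exemption: R$55000 − 20% × (R$266500 − R$230000) = R$55000 − R$7300 = R$47700
  Base: R$266500 − R$47700 = R$218800
  R$218800 × 18% = R$39384

R$39384 > R$9090, so the tentative minimum tax is the binding amount.

R$39384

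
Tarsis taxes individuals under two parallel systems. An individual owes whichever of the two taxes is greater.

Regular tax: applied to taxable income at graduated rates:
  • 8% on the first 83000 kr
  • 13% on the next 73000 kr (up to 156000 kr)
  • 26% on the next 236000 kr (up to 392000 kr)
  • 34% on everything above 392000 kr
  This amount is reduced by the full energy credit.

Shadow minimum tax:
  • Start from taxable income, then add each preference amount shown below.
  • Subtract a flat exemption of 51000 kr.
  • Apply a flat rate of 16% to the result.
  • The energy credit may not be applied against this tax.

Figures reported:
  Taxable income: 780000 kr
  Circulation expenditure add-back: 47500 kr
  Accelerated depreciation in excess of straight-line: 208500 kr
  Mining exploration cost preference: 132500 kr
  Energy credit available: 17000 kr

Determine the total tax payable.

Regular tax:
  83000 kr × 8% = 6640 kr
  73000 kr × 13% = 9490 kr
  236000 kr × 26% = 61360 kr
  388000 kr × 34% = 131920 kr
  → 209410 kr
  Less energy credit 17000 kr → 192410 kr

Shadow minimum tax:
  Adjusted income: 780000 kr + 47500 kr + 208500 kr + 132500 kr = 1168500 kr
  Less exemption 51000 kr → base 1117500 kr
  1117500 kr × 16% = 178800 kr

192410 kr > 178800 kr, so the regular tax governs.

192410 kr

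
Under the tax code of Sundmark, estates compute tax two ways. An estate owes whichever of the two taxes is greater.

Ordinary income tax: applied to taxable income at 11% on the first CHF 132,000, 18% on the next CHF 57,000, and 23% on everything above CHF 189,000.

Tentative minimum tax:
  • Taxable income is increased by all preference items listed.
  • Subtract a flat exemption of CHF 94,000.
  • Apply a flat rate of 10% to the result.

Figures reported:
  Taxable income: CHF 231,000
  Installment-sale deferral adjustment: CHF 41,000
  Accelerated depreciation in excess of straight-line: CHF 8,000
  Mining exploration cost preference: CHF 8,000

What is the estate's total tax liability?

CHF 34,440

Tentative minimum tax:
  Adjusted income: CHF 231,000 + CHF 41,000 + CHF 8,000 + CHF 8,000 = CHF 288,000
  Less exemption CHF 94,000 → base CHF 194,000
  CHF 194,000 × 10% = CHF 19,400

Ordinary income tax:
  CHF 132,000 × 11% = CHF 14,520
  CHF 57,000 × 18% = CHF 10,260
  CHF 42,000 × 23% = CHF 9,660
  → CHF 34,440

CHF 34,440 > CHF 19,400, so the ordinary income tax governs.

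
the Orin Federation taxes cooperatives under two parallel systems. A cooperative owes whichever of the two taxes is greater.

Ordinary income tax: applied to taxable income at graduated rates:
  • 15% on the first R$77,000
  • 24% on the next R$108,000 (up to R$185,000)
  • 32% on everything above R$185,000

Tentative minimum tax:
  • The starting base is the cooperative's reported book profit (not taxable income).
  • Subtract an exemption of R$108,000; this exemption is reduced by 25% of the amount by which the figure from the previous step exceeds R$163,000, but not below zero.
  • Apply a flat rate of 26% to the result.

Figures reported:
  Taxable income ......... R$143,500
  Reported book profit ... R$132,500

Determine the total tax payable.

R$27,510

Tentative minimum tax:
  Base (reported book profit): R$132,500
  Exemption: R$132,500 ≤ R$163,000, so full R$108,000 applies
  Base: R$132,500 − R$108,000 = R$24,500
  R$24,500 × 26% = R$6,370

Ordinary income tax:
  R$77,000 × 15% = R$11,550
  R$66,500 × 24% = R$15,960
  → R$27,510

R$27,510 > R$6,370, so the ordinary income tax governs.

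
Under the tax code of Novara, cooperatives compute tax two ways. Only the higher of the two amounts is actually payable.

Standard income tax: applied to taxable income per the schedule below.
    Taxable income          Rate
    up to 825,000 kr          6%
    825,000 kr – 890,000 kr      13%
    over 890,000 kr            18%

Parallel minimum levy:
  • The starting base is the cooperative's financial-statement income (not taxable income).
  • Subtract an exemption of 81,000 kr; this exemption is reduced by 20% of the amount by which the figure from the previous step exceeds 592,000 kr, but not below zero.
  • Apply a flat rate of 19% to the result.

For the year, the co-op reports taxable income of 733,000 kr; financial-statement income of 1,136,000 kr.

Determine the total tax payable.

215,840 kr

Standard income tax:
  733,000 kr × 6% = 43,980 kr

Parallel minimum levy:
  Base (financial-statement income): 1,136,000 kr
  Exemption: 20% × (1,136,000 kr − 592,000 kr) = 108,800 kr ≥ 81,000 kr, so the exemption is fully phased out
  Base: 1,136,000 kr − 0 kr = 1,136,000 kr
  1,136,000 kr × 19% = 215,840 kr

215,840 kr > 43,980 kr, so the parallel minimum levy is the binding amount.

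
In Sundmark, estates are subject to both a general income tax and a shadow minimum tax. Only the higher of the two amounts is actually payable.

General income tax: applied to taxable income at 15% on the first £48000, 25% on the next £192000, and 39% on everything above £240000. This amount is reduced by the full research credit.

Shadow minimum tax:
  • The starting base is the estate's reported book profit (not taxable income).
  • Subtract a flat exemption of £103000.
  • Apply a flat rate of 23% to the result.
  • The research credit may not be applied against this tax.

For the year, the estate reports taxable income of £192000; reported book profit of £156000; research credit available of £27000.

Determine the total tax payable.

Shadow minimum tax:
  Base (reported book profit): £156000
  Less exemption £103000 → base £53000
  £53000 × 23% = £12190

General income tax:
  £48000 × 15% = £7200
  £144000 × 25% = £36000
  → £43200
  Less research credit £27000 → £16200

£16200 > £12190, so the general income tax governs.

£16200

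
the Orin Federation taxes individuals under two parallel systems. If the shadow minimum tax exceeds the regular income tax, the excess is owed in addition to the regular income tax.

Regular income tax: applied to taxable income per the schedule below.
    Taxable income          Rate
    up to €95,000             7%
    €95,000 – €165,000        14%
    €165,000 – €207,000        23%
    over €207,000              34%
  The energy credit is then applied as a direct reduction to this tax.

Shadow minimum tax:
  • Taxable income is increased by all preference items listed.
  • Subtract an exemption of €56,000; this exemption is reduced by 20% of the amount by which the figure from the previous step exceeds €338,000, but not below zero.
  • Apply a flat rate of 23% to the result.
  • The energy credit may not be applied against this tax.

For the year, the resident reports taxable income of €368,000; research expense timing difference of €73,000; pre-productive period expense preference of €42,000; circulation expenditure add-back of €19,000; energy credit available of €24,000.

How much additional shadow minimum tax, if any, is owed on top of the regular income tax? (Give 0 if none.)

€53,274

Shadow minimum tax:
  Adjusted income: €368,000 + €73,000 + €42,000 + €19,000 = €502,000
  Exemption: €56,000 − 20% × (€502,000 − €338,000) = €56,000 − €32,800 = €23,200
  Base: €502,000 − €23,200 = €478,800
  €478,800 × 23% = €110,124

Regular income tax:
  €95,000 × 7% = €6,650
  €70,000 × 14% = €9,800
  €42,000 × 23% = €9,660
  €161,000 × 34% = €54,740
  → €80,850
  Less energy credit €24,000 → €56,850

Excess of shadow minimum tax over regular income tax: €110,124 − €56,850 = €53,274.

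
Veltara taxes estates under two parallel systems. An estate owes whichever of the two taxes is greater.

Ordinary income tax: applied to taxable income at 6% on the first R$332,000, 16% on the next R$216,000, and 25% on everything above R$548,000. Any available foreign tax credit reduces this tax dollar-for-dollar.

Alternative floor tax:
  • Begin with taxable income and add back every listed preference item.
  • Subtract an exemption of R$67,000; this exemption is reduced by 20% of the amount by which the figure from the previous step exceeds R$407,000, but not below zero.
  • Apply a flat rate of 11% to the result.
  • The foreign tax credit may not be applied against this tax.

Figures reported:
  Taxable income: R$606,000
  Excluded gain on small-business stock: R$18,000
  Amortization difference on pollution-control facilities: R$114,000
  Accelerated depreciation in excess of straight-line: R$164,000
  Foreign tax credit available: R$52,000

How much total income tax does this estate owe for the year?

Ordinary income tax:
  R$332,000 × 6% = R$19,920
  R$216,000 × 16% = R$34,560
  R$58,000 × 25% = R$14,500
  → R$68,980
  Less foreign tax credit R$52,000 → R$16,980

Alternative floor tax:
  Adjusted income: R$606,000 + R$18,000 + R$114,000 + R$164,000 = R$902,000
  Exemption: 20% × (R$902,000 − R$407,000) = R$99,000 ≥ R$67,000, so the exemption is fully phased out
  Base: R$902,000 − R$0 = R$902,000
  R$902,000 × 11% = R$99,220

R$99,220 > R$16,980, so the alternative floor tax is the binding amount.

R$99,220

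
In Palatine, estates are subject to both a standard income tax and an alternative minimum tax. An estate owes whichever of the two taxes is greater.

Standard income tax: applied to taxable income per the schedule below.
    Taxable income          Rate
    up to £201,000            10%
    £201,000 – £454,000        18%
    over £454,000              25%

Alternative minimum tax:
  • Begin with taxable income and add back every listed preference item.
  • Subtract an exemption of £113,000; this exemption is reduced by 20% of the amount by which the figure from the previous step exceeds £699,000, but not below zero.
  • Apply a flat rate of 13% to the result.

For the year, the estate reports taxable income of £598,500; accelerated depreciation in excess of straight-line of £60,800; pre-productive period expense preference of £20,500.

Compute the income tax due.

£101,765

Standard income tax:
  £201,000 × 10% = £20,100
  £253,000 × 18% = £45,540
  £144,500 × 25% = £36,125
  → £101,765

Alternative minimum tax:
  Adjusted income: £598,500 + £60,800 + £20,500 = £679,800
  Exemption: £679,800 ≤ £699,000, so full £113,000 applies
  Base: £679,800 − £113,000 = £566,800
  £566,800 × 13% = £73,684

£101,765 > £73,684, so the standard income tax governs.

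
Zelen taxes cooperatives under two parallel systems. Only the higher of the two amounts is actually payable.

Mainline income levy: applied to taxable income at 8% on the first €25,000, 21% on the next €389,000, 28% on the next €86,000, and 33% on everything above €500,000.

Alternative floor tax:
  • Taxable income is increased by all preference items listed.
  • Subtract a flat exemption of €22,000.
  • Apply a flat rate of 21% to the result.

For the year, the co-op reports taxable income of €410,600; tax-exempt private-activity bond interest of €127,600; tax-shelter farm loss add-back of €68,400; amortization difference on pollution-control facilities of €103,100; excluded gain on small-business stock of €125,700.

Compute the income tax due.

Mainline income levy:
  €25,000 × 8% = €2,000
  €385,600 × 21% = €80,976
  → €82,976

Alternative floor tax:
  Adjusted income: €410,600 + €127,600 + €68,400 + €103,100 + €125,700 = €835,400
  Less exemption €22,000 → base €813,400
  €813,400 × 21% = €170,814

€170,814 > €82,976, so the alternative floor tax is the binding amount.

€170,814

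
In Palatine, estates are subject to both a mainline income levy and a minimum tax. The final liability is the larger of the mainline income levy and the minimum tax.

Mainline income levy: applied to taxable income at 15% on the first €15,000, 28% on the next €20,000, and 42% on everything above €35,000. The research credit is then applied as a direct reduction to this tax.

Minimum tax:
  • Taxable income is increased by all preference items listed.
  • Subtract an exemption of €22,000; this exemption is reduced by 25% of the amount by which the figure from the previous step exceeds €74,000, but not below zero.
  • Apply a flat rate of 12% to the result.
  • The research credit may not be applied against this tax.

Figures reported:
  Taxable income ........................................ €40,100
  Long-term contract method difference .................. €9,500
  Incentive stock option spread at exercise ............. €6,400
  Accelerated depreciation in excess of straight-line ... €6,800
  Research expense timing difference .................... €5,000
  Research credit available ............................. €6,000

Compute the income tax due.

Minimum tax:
  Adjusted income: €40,100 + €9,500 + €6,400 + €6,800 + €5,000 = €67,800
  Exemption: €67,800 ≤ €74,000, so full €22,000 applies
  Base: €67,800 − €22,000 = €45,800
  €45,800 × 12% = €5,496

Mainline income levy:
  €15,000 × 15% = €2,250
  €20,000 × 28% = €5,600
  €5,100 × 42% = €2,142
  → €9,992
  Less research credit €6,000 → €3,992

€5,496 > €3,992, so the minimum tax is the binding amount.

€5,496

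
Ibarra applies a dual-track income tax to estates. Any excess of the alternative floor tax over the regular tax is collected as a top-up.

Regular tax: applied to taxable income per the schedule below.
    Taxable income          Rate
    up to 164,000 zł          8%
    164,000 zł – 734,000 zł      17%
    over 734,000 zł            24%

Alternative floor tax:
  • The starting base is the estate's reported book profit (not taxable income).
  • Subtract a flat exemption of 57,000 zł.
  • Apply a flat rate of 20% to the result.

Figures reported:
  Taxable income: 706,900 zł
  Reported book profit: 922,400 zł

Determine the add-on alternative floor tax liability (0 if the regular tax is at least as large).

Alternative floor tax:
  Base (reported book profit): 922,400 zł
  Less exemption 57,000 zł → base 865,400 zł
  865,400 zł × 20% = 173,080 zł

Regular tax:
  164,000 zł × 8% = 13,120 zł
  542,900 zł × 17% = 92,293 zł
  → 105,413 zł

Excess of alternative floor tax over regular tax: 173,080 zł − 105,413 zł = 67,667 zł.

67,667 zł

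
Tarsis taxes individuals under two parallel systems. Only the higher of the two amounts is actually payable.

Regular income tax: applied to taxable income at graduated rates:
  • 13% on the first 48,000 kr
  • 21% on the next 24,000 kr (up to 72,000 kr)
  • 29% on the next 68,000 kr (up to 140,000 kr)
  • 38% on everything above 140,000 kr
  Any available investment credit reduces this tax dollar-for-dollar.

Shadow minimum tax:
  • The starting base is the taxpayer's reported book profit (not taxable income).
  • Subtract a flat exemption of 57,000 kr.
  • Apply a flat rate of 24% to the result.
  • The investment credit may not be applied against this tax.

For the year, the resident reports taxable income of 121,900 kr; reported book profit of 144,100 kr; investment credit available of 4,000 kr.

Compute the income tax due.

21,751 kr

Shadow minimum tax:
  Base (reported book profit): 144,100 kr
  Less exemption 57,000 kr → base 87,100 kr
  87,100 kr × 24% = 20,904 kr

Regular income tax:
  48,000 kr × 13% = 6,240 kr
  24,000 kr × 21% = 5,040 kr
  49,900 kr × 29% = 14,471 kr
  → 25,751 kr
  Less investment credit 4,000 kr → 21,751 kr

21,751 kr > 20,904 kr, so the regular income tax governs.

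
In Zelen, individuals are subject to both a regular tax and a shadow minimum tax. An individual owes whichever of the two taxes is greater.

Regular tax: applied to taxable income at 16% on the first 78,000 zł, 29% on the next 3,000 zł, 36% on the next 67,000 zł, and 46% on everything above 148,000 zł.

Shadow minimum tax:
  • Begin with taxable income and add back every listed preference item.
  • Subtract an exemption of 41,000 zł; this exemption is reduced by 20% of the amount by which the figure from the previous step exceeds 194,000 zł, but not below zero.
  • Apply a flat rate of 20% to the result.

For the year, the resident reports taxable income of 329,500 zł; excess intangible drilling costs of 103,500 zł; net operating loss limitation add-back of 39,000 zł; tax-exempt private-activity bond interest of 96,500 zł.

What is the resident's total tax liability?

120,960 zł

Regular tax:
  78,000 zł × 16% = 12,480 zł
  3,000 zł × 29% = 870 zł
  67,000 zł × 36% = 24,120 zł
  181,500 zł × 46% = 83,490 zł
  → 120,960 zł

Shadow minimum tax:
  Adjusted income: 329,500 zł + 103,500 zł + 39,000 zł + 96,500 zł = 568,500 zł
  Exemption: 20% × (568,500 zł − 194,000 zł) = 74,900 zł ≥ 41,000 zł, so the exemption is fully phased out
  Base: 568,500 zł − 0 zł = 568,500 zł
  568,500 zł × 20% = 113,700 zł

120,960 zł > 113,700 zł, so the regular tax governs.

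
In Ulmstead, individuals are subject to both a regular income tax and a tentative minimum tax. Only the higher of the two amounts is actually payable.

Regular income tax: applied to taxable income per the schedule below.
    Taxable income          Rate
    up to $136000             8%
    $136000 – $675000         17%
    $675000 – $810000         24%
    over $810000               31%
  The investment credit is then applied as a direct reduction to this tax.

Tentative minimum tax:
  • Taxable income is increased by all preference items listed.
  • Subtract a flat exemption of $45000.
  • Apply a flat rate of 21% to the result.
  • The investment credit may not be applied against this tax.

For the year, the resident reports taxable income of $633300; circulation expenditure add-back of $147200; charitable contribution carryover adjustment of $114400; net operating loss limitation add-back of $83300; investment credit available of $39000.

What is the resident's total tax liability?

Regular income tax:
  $136000 × 8% = $10880
  $497300 × 17% = $84541
  → $95421
  Less investment credit $39000 → $56421

Tentative minimum tax:
  Adjusted income: $633300 + $147200 + $114400 + $83300 = $978200
  Less exemption $45000 → base $933200
  $933200 × 21% = $195972

$195972 > $56421, so the tentative minimum tax is the binding amount.

$195972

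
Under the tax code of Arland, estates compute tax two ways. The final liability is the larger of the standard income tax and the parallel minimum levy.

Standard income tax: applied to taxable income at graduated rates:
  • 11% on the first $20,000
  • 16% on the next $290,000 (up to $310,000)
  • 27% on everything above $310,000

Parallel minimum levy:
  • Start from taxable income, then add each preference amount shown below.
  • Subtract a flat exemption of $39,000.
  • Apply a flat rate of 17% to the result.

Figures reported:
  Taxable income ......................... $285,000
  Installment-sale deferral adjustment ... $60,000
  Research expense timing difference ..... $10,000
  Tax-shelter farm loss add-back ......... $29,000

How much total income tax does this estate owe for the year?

Parallel minimum levy:
  Adjusted income: $285,000 + $60,000 + $10,000 + $29,000 = $384,000
  Less exemption $39,000 → base $345,000
  $345,000 × 17% = $58,650

Standard income tax:
  $20,000 × 11% = $2,200
  $265,000 × 16% = $42,400
  → $44,600

$58,650 > $44,600, so the parallel minimum levy is the binding amount.

$58,650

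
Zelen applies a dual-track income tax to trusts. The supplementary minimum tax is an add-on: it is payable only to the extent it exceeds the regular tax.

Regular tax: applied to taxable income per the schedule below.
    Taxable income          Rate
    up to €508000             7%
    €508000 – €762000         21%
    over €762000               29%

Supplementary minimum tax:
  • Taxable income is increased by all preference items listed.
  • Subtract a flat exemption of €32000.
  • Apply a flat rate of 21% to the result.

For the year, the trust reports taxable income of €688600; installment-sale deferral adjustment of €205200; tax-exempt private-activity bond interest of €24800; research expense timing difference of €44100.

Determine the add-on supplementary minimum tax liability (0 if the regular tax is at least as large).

€121961

Supplementary minimum tax:
  Adjusted income: €688600 + €205200 + €24800 + €44100 = €962700
  Less exemption €32000 → base €930700
  €930700 × 21% = €195447

Regular tax:
  €508000 × 7% = €35560
  €180600 × 21% = €37926
  → €73486

Excess of supplementary minimum tax over regular tax: €195447 − €73486 = €121961.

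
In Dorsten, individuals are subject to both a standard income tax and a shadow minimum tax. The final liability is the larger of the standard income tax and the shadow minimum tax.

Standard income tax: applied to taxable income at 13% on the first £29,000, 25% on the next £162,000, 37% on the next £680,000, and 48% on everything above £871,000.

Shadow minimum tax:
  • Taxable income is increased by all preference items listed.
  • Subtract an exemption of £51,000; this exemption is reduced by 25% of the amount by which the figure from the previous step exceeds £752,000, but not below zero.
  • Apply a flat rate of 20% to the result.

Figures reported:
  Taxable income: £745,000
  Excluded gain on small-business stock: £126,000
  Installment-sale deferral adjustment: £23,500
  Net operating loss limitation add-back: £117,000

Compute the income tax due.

Shadow minimum tax:
  Adjusted income: £745,000 + £126,000 + £23,500 + £117,000 = £1,011,500
  Exemption: 25% × (£1,011,500 − £752,000) = £64,875 ≥ £51,000, so the exemption is fully phased out
  Base: £1,011,500 − £0 = £1,011,500
  £1,011,500 × 20% = £202,300

Standard income tax:
  £29,000 × 13% = £3,770
  £162,000 × 25% = £40,500
  £554,000 × 37% = £204,980
  → £249,250

£249,250 > £202,300, so the standard income tax governs.

£249,250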